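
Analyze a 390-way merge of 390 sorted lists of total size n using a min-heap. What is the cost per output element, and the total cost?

Maintain a min-heap of size 390 holding the current head of each list. Each output step does one extract-min (O(log 390)) and one insert of that list's next element (O(log 390)). Each of the n elements passes through the heap exactly once, so the total cost is O(n log 390), i.e. O(log 390) per output element.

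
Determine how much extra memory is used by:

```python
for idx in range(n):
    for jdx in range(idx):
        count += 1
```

Space complexity: O(1).
Only a constant amount of auxiliary storage is used; nothing grows with n.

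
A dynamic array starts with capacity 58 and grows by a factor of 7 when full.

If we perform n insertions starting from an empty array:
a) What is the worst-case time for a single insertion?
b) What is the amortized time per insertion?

(a) Worst-case single insertion: O(n) -- when the array is full at capacity c, the resize copies all c elements, and c can be Theta(n).
(b) Resizes happen at sizes 58, 406, 2842, ... Total copy cost for n insertions: 58 + 406 + ... = O(n) (geometric series with ratio 1/7). Amortized cost per insertion: O(n)/n = O(1).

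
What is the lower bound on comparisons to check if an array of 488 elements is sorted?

To verify 488 elements are sorted, we must compare each consecutive pair. Skipping any pair allows an adversary to swap them. Therefore 487 comparisons are necessary and sufficient.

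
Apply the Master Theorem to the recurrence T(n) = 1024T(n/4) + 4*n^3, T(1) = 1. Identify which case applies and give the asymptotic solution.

a=1024, b=4, f(n)=4*n^3.
log_4(1024) = 5 > 3.
Since f(n) = O(n^3) is polynomially smaller than n^5, Case 1 applies.
T(n) = Theta(n^5).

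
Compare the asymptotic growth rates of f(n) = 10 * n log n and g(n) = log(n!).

f(n) = 10 * n log n and g(n) = log(n!) are Theta of each other: Stirling: log(n!) = n log n - n + O(log n) = Theta(n log n); the constant 10 doesn't change the Theta class.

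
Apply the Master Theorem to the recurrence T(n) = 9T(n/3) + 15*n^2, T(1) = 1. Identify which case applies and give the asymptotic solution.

a=9, b=3, f(n)=15*n^2.
log_3(9) = 2, so n^(log_b(a)) = n^2.
f(n) = Theta(n^2), so Case 2 applies.
T(n) = Theta(n^2 log n).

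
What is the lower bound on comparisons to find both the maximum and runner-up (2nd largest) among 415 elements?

Lower bound: finding the max needs 415-1 comparisons. By an adversary weight-doubling argument, the maximum element must personally win at least ceil(log_2(415)) = 9 comparisons in any correct algorithm. The 2nd largest is among those 9 direct losers, and distinguishing it requires 9-1 more comparisons. Total >= 415-1 + 9-1 = 422. A balanced tournament achieves this bound exactly.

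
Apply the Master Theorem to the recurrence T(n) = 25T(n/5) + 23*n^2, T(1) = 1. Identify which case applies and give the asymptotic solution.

a=25, b=5, f(n)=23*n^2.
log_5(25) = 2, so n^(log_b(a)) = n^2.
f(n) = Theta(n^2), so Case 2 applies.
T(n) = Theta(n^2 log n).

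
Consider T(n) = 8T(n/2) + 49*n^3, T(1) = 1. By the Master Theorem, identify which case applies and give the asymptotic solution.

a=8, b=2, f(n)=49*n^3.
log_2(8) = 3, so n^(log_b(a)) = n^3.
f(n) = Theta(n^3), so Case 2 applies.
T(n) = Theta(n^3 log n).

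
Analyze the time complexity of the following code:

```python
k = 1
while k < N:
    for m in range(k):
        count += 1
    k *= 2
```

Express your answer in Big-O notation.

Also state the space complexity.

Time complexity: O(n).
Space complexity: O(1).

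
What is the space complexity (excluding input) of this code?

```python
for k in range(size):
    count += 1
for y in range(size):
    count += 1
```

Space complexity: O(1).
Only a constant amount of auxiliary storage is used; nothing grows with n.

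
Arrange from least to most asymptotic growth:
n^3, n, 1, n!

Ordered by growth rate: 1 < n < n^3 < n!.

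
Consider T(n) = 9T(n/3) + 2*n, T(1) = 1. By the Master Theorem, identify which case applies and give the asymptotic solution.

a=9, b=3, f(n)=2*n.
log_3(9) = 2 > 1.
Since f(n) = O(n^1) is polynomially smaller than n^2, Case 1 applies.
T(n) = Theta(n^2).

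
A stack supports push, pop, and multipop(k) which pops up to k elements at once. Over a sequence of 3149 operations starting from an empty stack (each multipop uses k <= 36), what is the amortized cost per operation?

Each element is pushed exactly once and popped at most once (whether by pop or as part of a multipop). So the total number of individual pops over the whole sequence is at most the number of pushes, which is at most 3149. Total work <= 2 * 3149, hence O(1) amortized per operation.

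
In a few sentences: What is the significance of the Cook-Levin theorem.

The Cook-Levin theorem proves that SAT is NP-complete. It was the first problem shown to be NP-complete, establishing the foundation for proving other problems NP-complete via reductions from SAT.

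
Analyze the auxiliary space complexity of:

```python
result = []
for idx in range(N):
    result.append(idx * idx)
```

Space complexity: O(n).
Auxiliary storage grows linearly with the input size n in the worst case.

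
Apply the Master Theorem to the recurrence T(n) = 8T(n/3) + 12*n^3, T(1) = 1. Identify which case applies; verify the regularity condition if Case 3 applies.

a=8, b=3, f(n)=12*n^3.
log_3(8) = 1.893 < 3.
f(n) = Omega(n^(1.893+epsilon)) for some epsilon > 0, so Case 3 is the candidate.
Regularity: a*f(n/b) = 8*12*(n/3)^3 = (8/27)*12*n^3 <= c*f(n) with c = 8/27 < 1. Satisfied.
Case 3: T(n) = Theta(n^3).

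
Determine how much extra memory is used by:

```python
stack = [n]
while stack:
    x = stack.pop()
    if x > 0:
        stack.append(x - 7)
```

Space complexity: O(1).
Only a constant amount of auxiliary storage is used; nothing grows with n.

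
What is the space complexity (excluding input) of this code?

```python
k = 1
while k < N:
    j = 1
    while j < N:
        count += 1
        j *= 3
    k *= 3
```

Space complexity: O(1).
Only a constant amount of auxiliary storage is used; nothing grows with n.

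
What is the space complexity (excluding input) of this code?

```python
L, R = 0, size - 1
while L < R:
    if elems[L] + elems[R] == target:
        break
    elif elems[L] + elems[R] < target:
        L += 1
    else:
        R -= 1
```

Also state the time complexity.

Space complexity: O(1).
Only a constant amount of auxiliary storage is used; nothing grows with n.
Time complexity: O(n).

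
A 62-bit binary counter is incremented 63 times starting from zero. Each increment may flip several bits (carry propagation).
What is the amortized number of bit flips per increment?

Bit i flips on every 2^i-th increment, so over 63 increments bit i flips floor(63/2^i) times. Summing over i: total flips < 2 * 63. Amortized: < 2 = O(1) per increment.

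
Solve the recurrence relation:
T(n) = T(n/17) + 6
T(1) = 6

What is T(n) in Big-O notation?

Each step divides n by 17 and adds 6. After log_17(n) steps, T(n) = O(log n).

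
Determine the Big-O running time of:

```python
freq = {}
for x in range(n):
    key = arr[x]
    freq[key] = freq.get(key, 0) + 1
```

Time complexity: O(n).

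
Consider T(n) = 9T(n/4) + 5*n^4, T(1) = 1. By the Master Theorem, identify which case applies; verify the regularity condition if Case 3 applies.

a=9, b=4, f(n)=5*n^4.
log_4(9) = 1.585 < 4.
f(n) = Omega(n^(1.585+epsilon)) for some epsilon > 0, so Case 3 is the candidate.
Regularity: a*f(n/b) = 9*5*(n/4)^4 = (9/256)*5*n^4 <= c*f(n) with c = 9/256 < 1. Satisfied.
Case 3: T(n) = Theta(n^4).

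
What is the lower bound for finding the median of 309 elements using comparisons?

To find the median of 309 elements, every element must be compared at least once, so the lower bound is Omega(n). The BFPRT algorithm achieves O(n), making this tight.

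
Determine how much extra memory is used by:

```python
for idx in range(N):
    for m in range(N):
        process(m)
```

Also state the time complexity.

Space complexity: O(1).
Only a constant amount of auxiliary storage is used; nothing grows with n.
Time complexity: O(n^2).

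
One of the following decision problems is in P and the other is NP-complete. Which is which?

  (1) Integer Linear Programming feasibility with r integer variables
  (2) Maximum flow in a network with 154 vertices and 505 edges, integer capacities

(1) is NP-complete: ILP feasibility is NP-complete (LP relaxation is in P).
(2) is P: Edmonds-Karp / push-relabel run in polynomial time.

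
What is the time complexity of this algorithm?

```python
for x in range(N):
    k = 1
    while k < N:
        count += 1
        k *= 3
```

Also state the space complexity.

Time complexity: O(n log n).
Space complexity: O(1).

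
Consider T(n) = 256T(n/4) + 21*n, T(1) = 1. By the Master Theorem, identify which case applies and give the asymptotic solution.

a=256, b=4, f(n)=21*n.
log_4(256) = 4 > 1.
Since f(n) = O(n^1) is polynomially smaller than n^4, Case 1 applies.
T(n) = Theta(n^4).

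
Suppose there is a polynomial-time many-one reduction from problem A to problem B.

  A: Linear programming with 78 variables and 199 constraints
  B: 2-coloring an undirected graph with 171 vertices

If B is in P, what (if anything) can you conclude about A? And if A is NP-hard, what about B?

A poly-time reduction A <=_p B means any A-instance can be transformed to a B-instance in poly time.
If B is in P: compose the reduction with B's poly-time algorithm to solve A in poly time, so A is in P.
If A is NP-hard: every NP problem reduces to A, which reduces to B; composing reductions, every NP problem reduces to B, so B is NP-hard.
(Here in fact A is P and B is P.)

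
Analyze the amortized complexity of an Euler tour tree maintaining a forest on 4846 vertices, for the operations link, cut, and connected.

An Euler tour tree stores each tree's Euler tour as a balanced BST keyed by tour position. On 4846 vertices: link concatenates two tours via O(1) splits/joins of size <= 2*4846 (O(log n)); cut splits the tour at the two occurrences of the edge (O(log n)); connected compares BST roots (O(log n) to find the root). All O(log n) amortized.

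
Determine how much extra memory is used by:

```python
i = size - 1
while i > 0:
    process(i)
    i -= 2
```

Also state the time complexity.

Space complexity: O(1).
Only a constant amount of auxiliary storage is used; nothing grows with n.
Time complexity: O(n).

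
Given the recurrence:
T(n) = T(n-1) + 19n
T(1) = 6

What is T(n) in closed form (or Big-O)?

Unrolling: T(n) = 6 + 19*(2 + 3 + ... + n) = 6 + 19*(n(n+1)/2 - 1) = O(n^2).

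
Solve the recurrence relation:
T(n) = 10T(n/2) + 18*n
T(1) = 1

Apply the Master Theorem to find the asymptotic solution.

a=10, b=2, f(n)=18*n. log_2(10) = 3.322. Case 1 of Master Theorem: T(n) = O(n^3.322).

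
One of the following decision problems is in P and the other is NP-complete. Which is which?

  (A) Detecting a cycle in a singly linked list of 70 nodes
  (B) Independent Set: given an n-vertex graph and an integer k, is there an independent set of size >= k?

(A) is P: Floyd's tortoise-and-hare runs in O(n) time, O(1) space.
(B) is NP-complete: complement of Clique (with k part of the input).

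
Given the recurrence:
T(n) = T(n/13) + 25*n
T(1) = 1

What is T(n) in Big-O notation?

Geometric series: 25*n*(1 + 1/13 + 1/13^2 + ...) = O(n). T(n) = O(n).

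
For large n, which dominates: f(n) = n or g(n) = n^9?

g(n) = n^9 grows faster: n^9/n = n^8 -> infinity.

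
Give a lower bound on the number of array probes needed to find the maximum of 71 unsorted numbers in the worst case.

Adversary: any unprobed cell could hold a value larger than everything seen so far. If fewer than 71 cells are probed, the adversary places the max in an unprobed cell. So all 71 cells must be examined; together with 71-1 comparisons this is tight.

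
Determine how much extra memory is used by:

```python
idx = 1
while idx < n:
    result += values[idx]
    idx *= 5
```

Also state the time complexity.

Space complexity: O(1).
Only a constant amount of auxiliary storage is used; nothing grows with n.
Time complexity: O(log n).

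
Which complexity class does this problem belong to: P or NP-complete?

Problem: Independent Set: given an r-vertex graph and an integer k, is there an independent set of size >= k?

This problem is NP-complete: complement of Clique (with k part of the input).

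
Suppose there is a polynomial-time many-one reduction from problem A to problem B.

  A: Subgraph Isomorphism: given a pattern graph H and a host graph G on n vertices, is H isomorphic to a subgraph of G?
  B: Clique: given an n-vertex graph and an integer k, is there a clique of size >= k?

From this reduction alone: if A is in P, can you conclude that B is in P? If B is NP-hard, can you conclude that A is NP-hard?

A poly-time reduction A <=_p B transfers tractability DOWN (B easy => A easy) and hardness UP (A hard => B hard), not the reverse.
From A in P, the reduction alone does NOT give B in P: any problem in P trivially reduces to SAT, yet SAT is not known to be in P.
From B NP-hard, the reduction alone does NOT give A NP-hard: again, easy problems reduce to hard ones.
(Here in fact A is NP-complete and B is NP-complete.)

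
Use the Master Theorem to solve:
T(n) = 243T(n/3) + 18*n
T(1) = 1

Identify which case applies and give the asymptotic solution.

a=243, b=3, f(n)=18*n.
log_3(243) = 5 > 1.
Since f(n) = O(n^1) is polynomially smaller than n^5, Case 1 applies.
T(n) = Theta(n^5).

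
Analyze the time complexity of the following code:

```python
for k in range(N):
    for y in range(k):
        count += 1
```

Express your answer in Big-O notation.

Time complexity: O(n^2).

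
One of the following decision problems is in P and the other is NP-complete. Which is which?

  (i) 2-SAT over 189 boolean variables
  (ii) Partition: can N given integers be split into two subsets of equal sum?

(i) is P: 2-SAT is solvable in linear time via implication-graph SCCs.
(ii) is NP-complete: Subset Sum reduces to it (one of Karp's 21 NP-complete problems).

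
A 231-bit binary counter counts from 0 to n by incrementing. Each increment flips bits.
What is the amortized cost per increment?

Bit i flips every 2^i increments. Total flips over n increments: sum_{i=0}^{231} n/2^i < 2n. Amortized cost: 2n/n = O(1).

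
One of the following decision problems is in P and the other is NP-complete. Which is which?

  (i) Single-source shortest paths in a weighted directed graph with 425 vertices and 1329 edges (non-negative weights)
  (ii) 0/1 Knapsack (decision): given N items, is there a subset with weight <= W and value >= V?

(i) is P: Dijkstra's algorithm runs in O((V+E) log V).
(ii) is NP-complete: reduces from Subset Sum.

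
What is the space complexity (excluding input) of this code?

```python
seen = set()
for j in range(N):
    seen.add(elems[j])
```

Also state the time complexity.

Space complexity: O(n).
Auxiliary storage grows linearly with the input size n in the worst case.
Time complexity: O(n).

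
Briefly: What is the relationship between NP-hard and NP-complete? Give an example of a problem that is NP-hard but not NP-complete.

NP-hard: at least as hard as any NP problem (but need not be in NP). NP-complete = NP-hard intersection NP. The Halting Problem is NP-hard but undecidable (not in NP). The optimization version of TSP is NP-hard but not a decision problem.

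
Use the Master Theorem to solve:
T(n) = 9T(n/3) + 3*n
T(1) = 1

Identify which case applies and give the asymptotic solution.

a=9, b=3, f(n)=3*n.
log_3(9) = 2 > 1.
Since f(n) = O(n^1) is polynomially smaller than n^2, Case 1 applies.
T(n) = Theta(n^2).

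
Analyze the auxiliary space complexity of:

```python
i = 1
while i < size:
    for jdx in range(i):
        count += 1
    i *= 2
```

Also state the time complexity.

Space complexity: O(1).
Only a constant amount of auxiliary storage is used; nothing grows with n.
Time complexity: O(n).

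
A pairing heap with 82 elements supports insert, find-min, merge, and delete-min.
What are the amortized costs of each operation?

Pairing heaps are self-adjusting heap-ordered trees. Insert and merge link two roots: O(1). Find-min reads the root: O(1). Delete-min removes the root, then pairs children in two passes; amortized cost is O(log 82) = O(log n).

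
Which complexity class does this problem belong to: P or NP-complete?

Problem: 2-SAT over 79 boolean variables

This problem is in P: 2-SAT is solvable in linear time via implication-graph SCCs.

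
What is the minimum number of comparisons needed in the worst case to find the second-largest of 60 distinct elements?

Lower bound: finding the max needs 60-1 comparisons. By the adversary weight-doubling argument, the max must personally win >= ceil(log_2(60)) = 6 comparisons; the 2nd-largest is among those 6 losers, needing 6-1 more comparisons. Total >= 60-1 + 6-1 = 64. A balanced knockout tournament achieves this.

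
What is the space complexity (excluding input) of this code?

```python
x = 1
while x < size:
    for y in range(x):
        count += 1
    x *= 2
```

Space complexity: O(1).
Only a constant amount of auxiliary storage is used; nothing grows with n.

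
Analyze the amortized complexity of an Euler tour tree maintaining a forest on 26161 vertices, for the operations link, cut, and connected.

An Euler tour tree stores each tree's Euler tour as a balanced BST keyed by tour position. On 26161 vertices: link concatenates two tours via O(1) splits/joins of size <= 2*26161 (O(log n)); cut splits the tour at the two occurrences of the edge (O(log n)); connected compares BST roots (O(log n) to find the root). All O(log n) amortized.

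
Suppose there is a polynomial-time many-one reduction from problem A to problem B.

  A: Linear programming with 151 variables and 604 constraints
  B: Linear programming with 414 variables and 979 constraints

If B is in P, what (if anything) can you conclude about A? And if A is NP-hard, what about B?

A poly-time reduction A <=_p B means any A-instance can be transformed to a B-instance in poly time.
If B is in P: compose the reduction with B's poly-time algorithm to solve A in poly time, so A is in P.
If A is NP-hard: every NP problem reduces to A, which reduces to B; composing reductions, every NP problem reduces to B, so B is NP-hard.
(Here in fact A is P and B is P.)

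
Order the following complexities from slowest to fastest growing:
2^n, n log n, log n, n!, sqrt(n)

Ordered by growth rate: log n < sqrt(n) < n log n < 2^n < n!.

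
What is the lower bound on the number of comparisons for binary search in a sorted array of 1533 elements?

With 1533 possible positions, we need at least ceil(log_2(1533)) = 11 comparisons. Each comparison splits the remaining candidates by at most half.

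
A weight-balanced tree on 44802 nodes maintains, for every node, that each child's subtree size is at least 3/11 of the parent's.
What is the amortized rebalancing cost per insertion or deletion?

With balance ratio 3/11, tree height is O(log_{11/3}(44802)) = O(log n). A rebalance at a node of size s costs O(s) but requires Omega(s) updates in that subtree to retrigger. Summed over the O(log n) ancestors of the touched leaf, amortized rebalancing is O(log n).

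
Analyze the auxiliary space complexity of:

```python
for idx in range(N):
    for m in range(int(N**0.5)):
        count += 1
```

Space complexity: O(1).
Only a constant amount of auxiliary storage is used; nothing grows with n.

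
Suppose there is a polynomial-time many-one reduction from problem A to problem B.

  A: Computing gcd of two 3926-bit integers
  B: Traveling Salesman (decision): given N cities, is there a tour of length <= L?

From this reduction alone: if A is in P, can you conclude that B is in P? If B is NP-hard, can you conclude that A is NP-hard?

A poly-time reduction A <=_p B transfers tractability DOWN (B easy => A easy) and hardness UP (A hard => B hard), not the reverse.
From A in P, the reduction alone does NOT give B in P: any problem in P trivially reduces to SAT, yet SAT is not known to be in P.
From B NP-hard, the reduction alone does NOT give A NP-hard: again, easy problems reduce to hard ones.
(Here in fact A is P and B is NP-complete.)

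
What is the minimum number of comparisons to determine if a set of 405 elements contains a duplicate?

Determining if 405 elements are all distinct requires Omega(n log n) comparisons in the comparison model. This follows from the element distinctness lower bound.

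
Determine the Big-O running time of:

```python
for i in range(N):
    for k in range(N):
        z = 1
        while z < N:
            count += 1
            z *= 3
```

Time complexity: O(n^2 log n).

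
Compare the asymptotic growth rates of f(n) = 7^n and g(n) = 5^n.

f(n) = 7^n grows faster: (7/5)^n -> infinity since 7/5 > 1.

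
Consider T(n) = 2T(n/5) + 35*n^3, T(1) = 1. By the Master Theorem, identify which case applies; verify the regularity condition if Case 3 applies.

a=2, b=5, f(n)=35*n^3.
log_5(2) = 0.4307 < 3.
f(n) = Omega(n^(0.4307+epsilon)) for some epsilon > 0, so Case 3 is the candidate.
Regularity: a*f(n/b) = 2*35*(n/5)^3 = (2/125)*35*n^3 <= c*f(n) with c = 2/125 < 1. Satisfied.
Case 3: T(n) = Theta(n^3).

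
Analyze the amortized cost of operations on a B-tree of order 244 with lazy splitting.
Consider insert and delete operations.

In a B-tree of order 244, a node splits when it has 244 keys. With lazy splitting, we use potential Phi = number of full nodes + number of near-empty nodes. Each split costs O(1) but reduces potential. Between splits, at least 122 insertions must occur in that node. Amortized structural cost is O(1) per operation, plus O(log_244 n) traversal.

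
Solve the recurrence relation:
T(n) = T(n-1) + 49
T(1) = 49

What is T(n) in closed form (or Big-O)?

Unrolling: T(n) = T(n-1) + 49 = T(n-2) + 2*49 = ... = T(1) + (n-1)*49 = 49 + (n-1)*49 = 49n.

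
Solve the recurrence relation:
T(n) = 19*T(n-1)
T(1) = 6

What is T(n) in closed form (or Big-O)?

Each step multiplies by 19. T(n) = T(1)*19^(n-1) = 6*19^(n-1).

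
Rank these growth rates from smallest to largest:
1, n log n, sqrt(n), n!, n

Ordered by growth rate: 1 < sqrt(n) < n < n log n < n!.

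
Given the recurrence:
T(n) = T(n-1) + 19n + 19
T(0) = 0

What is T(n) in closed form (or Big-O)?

Dominant term in sum is 19*sum(i, i=1..n) = 19*n*(n+1)/2 = O(n^2).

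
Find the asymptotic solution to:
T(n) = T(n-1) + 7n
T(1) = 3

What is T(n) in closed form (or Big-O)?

Unrolling: T(n) = 3 + 7*(2 + 3 + ... + n) = 3 + 7*(n(n+1)/2 - 1) = O(n^2).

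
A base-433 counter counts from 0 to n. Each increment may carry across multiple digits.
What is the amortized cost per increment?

Digit at position i changes every 433^i increments. Total digit changes over n increments: n * 433/(433-1) = O(n). Amortized: O(1).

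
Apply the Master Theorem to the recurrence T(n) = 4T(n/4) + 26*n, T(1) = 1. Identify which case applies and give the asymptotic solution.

a=4, b=4, f(n)=26*n.
log_4(4) = 1, so n^(log_b(a)) = n.
f(n) = Theta(n), so Case 2 applies.
T(n) = Theta(n log n).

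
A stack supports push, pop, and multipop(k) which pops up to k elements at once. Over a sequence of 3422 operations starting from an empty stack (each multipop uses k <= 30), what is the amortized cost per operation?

Each element is pushed exactly once and popped at most once (whether by pop or as part of a multipop). So the total number of individual pops over the whole sequence is at most the number of pushes, which is at most 3422. Total work <= 2 * 3422, hence O(1) amortized per operation.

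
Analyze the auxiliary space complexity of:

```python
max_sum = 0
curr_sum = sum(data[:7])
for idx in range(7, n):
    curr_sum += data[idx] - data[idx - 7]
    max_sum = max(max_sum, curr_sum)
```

Space complexity: O(1).
Only a constant amount of auxiliary storage is used; nothing grows with n.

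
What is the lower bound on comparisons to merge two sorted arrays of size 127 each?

To merge two sorted arrays of size 127, we need at least 253 comparisons in the worst case. An adversary can force every element to be compared.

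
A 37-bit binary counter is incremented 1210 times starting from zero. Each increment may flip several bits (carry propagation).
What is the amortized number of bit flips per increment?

Bit i flips on every 2^i-th increment, so over 1210 increments bit i flips floor(1210/2^i) times. Summing over i: total flips < 2 * 1210. Amortized: < 2 = O(1) per increment.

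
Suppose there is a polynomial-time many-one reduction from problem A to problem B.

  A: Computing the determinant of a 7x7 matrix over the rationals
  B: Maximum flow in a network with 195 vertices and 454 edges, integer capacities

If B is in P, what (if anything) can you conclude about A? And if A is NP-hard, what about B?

A poly-time reduction A <=_p B means any A-instance can be transformed to a B-instance in poly time.
If B is in P: compose the reduction with B's poly-time algorithm to solve A in poly time, so A is in P.
If A is NP-hard: every NP problem reduces to A, which reduces to B; composing reductions, every NP problem reduces to B, so B is NP-hard.
(Here in fact A is P and B is P.)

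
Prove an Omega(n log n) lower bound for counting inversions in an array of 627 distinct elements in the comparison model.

Decision-tree argument: at any leaf, the comparisons made (with transitivity) must totally order all 627 elements -- otherwise some pair (i,j) is unordered, and an adversary can present two inputs agreeing on every comparison made but with that pair flipped, changing the inversion count by 1, so the leaf's output is wrong on one of them. Hence the tree has >= 627! leaves and height >= log_2(627!) = Omega(n log n). Modified merge sort achieves O(n log n).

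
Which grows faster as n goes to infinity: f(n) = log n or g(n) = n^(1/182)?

g(n) = n^(1/182) grows faster: any positive power of n dominates log n.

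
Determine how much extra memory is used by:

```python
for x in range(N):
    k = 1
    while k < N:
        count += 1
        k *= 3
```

Space complexity: O(1).
Only a constant amount of auxiliary storage is used; nothing grows with n.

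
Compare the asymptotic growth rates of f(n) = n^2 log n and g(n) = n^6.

g(n) = n^6 grows faster: n^6 / (n^2 log n) = n^4/log n -> infinity.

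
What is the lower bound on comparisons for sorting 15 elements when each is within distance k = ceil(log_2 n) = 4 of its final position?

Partition the 15 positions into floor(n/k) blocks of k = 4 consecutive positions; any permutation within a block keeps every element within k of its final position, so there are at least (k!)^(n/k) distinguishable inputs. Lower bound: log_2((k!)^(n/k)) = (n/k) * log_2(k!) = Theta(n log k); with k = ceil(log_2 n), this is Omega(n log log n).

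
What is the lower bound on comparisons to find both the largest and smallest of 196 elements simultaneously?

Pair elements first (floor(196/2) comparisons), then find max among winners and min among losers. Total: ceil(3*196/2) - 2 = 292 comparisons.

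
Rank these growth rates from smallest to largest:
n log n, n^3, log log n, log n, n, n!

Ordered by growth rate: log log n < log n < n < n log n < n^3 < n!.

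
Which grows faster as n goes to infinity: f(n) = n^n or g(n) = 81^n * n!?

g(n) = 81^n * n! grows faster: by Stirling n! ~ sqrt(2 pi n)(n/e)^n, so 81^n n! / n^n ~ (81/e)^n sqrt(2 pi n) -> infinity since 81/e > 1.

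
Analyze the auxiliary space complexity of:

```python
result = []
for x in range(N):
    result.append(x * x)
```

Space complexity: O(n).
Auxiliary storage grows linearly with the input size n in the worst case.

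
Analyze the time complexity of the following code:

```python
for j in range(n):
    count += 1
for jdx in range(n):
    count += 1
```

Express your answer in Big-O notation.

Time complexity: O(n).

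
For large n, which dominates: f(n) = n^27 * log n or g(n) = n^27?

f(n) = n^27 * log n grows faster: extra log n factor -> infinity.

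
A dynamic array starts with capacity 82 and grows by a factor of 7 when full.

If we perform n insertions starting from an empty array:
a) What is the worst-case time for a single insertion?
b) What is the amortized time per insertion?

(a) Worst-case single insertion: O(n) -- when the array is full at capacity c, the resize copies all c elements, and c can be Theta(n).
(b) Resizes happen at sizes 82, 574, 4018, ... Total copy cost for n insertions: 82 + 574 + ... = O(n) (geometric series with ratio 1/7). Amortized cost per insertion: O(n)/n = O(1).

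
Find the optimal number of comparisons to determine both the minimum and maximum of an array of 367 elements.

Naive approach: 732 comparisons (366 for max + 366 for min).
Optimal: Compare elements in pairs first (floor(n/2) = 183 comparisons), then find max among winners and min among losers (183 comparisons each).
Total: ceil(3n/2) - 2 = 549 comparisons. An adversary argument shows this is also a lower bound.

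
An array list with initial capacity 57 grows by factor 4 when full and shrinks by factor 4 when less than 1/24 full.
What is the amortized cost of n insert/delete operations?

Using potential function Phi = |4*size - capacity|. Resizing costs are offset by potential release. Amortized O(1) per operation.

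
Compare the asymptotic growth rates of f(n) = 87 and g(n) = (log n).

g(n) = (log n) grows faster: any unbounded function dominates a constant.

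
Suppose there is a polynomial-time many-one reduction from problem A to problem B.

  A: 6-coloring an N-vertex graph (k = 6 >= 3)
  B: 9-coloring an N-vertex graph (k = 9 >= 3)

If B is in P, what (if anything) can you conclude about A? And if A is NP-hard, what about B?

A poly-time reduction A <=_p B means any A-instance can be transformed to a B-instance in poly time.
If B is in P: compose the reduction with B's poly-time algorithm to solve A in poly time, so A is in P.
If A is NP-hard: every NP problem reduces to A, which reduces to B; composing reductions, every NP problem reduces to B, so B is NP-hard.
(Here in fact A is NP-complete and B is NP-complete.)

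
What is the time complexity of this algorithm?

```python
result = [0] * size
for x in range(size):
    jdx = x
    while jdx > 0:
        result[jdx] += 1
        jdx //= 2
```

Time complexity: O(n log n).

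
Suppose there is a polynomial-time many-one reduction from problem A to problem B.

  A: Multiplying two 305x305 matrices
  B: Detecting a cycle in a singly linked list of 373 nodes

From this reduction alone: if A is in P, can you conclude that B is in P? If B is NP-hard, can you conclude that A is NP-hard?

A poly-time reduction A <=_p B transfers tractability DOWN (B easy => A easy) and hardness UP (A hard => B hard), not the reverse.
From A in P, the reduction alone does NOT give B in P: any problem in P trivially reduces to SAT, yet SAT is not known to be in P.
From B NP-hard, the reduction alone does NOT give A NP-hard: again, easy problems reduce to hard ones.
(Here in fact A is P and B is P.)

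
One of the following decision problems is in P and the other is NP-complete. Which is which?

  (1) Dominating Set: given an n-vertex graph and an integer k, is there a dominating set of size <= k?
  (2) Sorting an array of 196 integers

(1) is NP-complete: reduces from Set Cover (with k part of the input).
(2) is P: merge sort runs in O(n log n).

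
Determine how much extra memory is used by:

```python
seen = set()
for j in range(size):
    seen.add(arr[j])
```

Space complexity: O(n).
Auxiliary storage grows linearly with the input size n in the worst case.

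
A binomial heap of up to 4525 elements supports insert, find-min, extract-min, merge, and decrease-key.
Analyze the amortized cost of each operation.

A binomial heap with n <= 4525 elements has at most floor(log_2 4525) + 1 = 13 trees. Using potential Phi = number of trees: Insert adds one tree, but cascading merges reduce count -- amortized O(1). Find-min reads the cached minimum pointer: O(1). Extract-min creates O(log n) new trees: O(log n). Merge combines tree lists: O(log n). Decrease-key sifts the element up its tree of height <= log n: O(log n).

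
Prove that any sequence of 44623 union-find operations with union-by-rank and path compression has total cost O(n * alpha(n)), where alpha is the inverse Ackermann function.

Using Tarjan's analysis with rank-based potential function. Union-by-rank keeps tree height O(log n). Path compression flattens paths during find. For n = 44623 operations, total cost is O(n * alpha(n)), effectively O(n) since alpha grows incredibly slowly.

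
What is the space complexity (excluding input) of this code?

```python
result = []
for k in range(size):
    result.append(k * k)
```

Space complexity: O(n).
Auxiliary storage grows linearly with the input size n in the worst case.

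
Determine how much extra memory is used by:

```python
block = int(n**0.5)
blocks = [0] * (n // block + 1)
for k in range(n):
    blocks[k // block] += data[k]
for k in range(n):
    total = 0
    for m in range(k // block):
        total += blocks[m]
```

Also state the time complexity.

Space complexity: O(sqrt(n)).
Storage scales with sqrt(n).
Time complexity: O(n * sqrt(n)).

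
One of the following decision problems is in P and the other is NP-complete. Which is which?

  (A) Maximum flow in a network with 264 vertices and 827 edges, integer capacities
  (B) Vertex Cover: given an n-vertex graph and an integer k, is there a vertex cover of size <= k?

(A) is P: Edmonds-Karp / push-relabel run in polynomial time.
(B) is NP-complete: one of Karp's 21 NP-complete problems (with k part of the input; for any fixed constant k it is in P).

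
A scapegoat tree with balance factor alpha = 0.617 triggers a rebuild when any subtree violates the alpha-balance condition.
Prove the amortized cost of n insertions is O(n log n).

Define potential Phi = c * sum of |size(left(v)) - size(right(v))| over all nodes. An insertion at depth d costs O(d) = O(log n) and increases Phi by O(log n). When a rebuild of subtree of size s occurs, it costs O(s) but reduces Phi by Omega(s). With alpha = 0.617, between rebuilds Omega(s) insertions must occur. Amortized cost per insertion: O(log n).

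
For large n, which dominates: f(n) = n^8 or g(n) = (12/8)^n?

g(n) = (12/8)^n grows faster: (12/8)^n is exponential with base 12/8 > 1, dominating every polynomial.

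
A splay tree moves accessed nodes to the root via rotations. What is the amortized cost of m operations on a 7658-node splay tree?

Using a potential function Phi = sum of log(size of subtree) for each node, each splay operation has amortized cost O(log n) where n = 7658. Bad individual operations (O(n)) are offset by decreased potential.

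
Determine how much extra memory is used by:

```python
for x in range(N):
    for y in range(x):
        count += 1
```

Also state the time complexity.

Space complexity: O(1).
Only a constant amount of auxiliary storage is used; nothing grows with n.
Time complexity: O(n^2).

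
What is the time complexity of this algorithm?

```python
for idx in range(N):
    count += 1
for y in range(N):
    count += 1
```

Time complexity: O(n).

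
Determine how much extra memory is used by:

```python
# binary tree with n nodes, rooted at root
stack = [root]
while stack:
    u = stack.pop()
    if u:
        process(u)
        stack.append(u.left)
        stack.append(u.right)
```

Space complexity: O(n).
Auxiliary storage grows linearly with the input size n in the worst case.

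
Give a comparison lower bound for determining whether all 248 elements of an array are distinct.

In the algebraic decision-tree model, the YES region for element distinctness on 248 elements has 248! connected components (one per ordering). Ben-Or's theorem then gives a lower bound of Omega(log(n!)) = Omega(n log n).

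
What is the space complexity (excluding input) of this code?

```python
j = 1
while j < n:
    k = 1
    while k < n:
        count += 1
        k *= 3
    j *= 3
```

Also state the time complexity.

Space complexity: O(1).
Only a constant amount of auxiliary storage is used; nothing grows with n.
Time complexity: O(log^2 n).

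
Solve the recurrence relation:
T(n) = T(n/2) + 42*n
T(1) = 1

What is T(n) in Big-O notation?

Geometric series: 42*n*(1 + 1/2 + 1/2^2 + ...) = O(n). T(n) = O(n).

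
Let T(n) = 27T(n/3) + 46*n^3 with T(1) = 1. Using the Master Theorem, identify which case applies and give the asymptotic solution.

a=27, b=3, f(n)=46*n^3.
log_3(27) = 3, so n^(log_b(a)) = n^3.
f(n) = Theta(n^3), so Case 2 applies.
T(n) = Theta(n^3 log n).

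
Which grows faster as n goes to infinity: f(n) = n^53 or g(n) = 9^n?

g(n) = 9^n grows faster: any exponential with base > 1 dominates every polynomial.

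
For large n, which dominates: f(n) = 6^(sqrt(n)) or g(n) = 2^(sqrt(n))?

f(n) = 6^(sqrt(n)) grows faster: ratio is (6/2)^(sqrt(n)) -> infinity since 6/2 > 1.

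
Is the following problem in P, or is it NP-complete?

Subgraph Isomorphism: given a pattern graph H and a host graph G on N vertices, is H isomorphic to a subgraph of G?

This problem is NP-complete: generalizes Clique and Hamiltonian Path (pattern size is part of the input).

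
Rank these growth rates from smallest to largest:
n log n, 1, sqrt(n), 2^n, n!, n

Ordered by growth rate: 1 < sqrt(n) < n < n log n < 2^n < n!.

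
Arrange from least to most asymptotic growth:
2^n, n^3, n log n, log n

Ordered by growth rate: log n < n log n < n^3 < 2^n.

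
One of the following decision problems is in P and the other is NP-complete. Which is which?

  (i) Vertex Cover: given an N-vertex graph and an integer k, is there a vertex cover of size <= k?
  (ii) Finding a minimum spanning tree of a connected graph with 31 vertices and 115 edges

(i) is NP-complete: one of Karp's 21 NP-complete problems (with k part of the input; for any fixed constant k it is in P).
(ii) is P: Kruskal's / Prim's algorithms run in polynomial time.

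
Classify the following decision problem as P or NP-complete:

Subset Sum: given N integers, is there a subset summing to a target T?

This problem is NP-complete: one of Karp's 21 NP-complete problems.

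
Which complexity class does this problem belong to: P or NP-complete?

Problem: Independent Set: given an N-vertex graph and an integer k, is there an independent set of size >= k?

This problem is NP-complete: complement of Clique (with k part of the input).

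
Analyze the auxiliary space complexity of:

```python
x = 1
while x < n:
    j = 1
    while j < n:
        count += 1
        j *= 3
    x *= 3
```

Space complexity: O(1).
Only a constant amount of auxiliary storage is used; nothing grows with n.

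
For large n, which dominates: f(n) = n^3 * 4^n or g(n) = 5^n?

g(n) = 5^n grows faster: 5^n / (n^3 4^n) = (5/4)^n / n^3 -> infinity since 5/4 > 1.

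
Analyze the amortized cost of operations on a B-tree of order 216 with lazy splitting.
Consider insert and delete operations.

In a B-tree of order 216, a node splits when it has 216 keys. With lazy splitting, we use potential Phi = number of full nodes + number of near-empty nodes. Each split costs O(1) but reduces potential. Between splits, at least 108 insertions must occur in that node. Amortized structural cost is O(1) per operation, plus O(log_216 n) traversal.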